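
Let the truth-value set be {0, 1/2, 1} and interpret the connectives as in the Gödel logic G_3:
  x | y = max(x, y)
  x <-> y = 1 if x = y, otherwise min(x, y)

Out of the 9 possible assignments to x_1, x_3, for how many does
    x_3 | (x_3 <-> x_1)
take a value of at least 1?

5

x_1 = 0, x_3 = 0 ↦ 1  ≥
x_1 = 0, x_3 = 1/2 ↦ 1/2  <
x_1 = 0, x_3 = 1 ↦ 1  ≥
x_1 = 1/2, x_3 = 0 ↦ 0  <
x_1 = 1/2, x_3 = 1/2 ↦ 1  ≥
x_1 = 1/2, x_3 = 1 ↦ 1  ≥
x_1 = 1, x_3 = 0 ↦ 0  <
x_1 = 1, x_3 = 1/2 ↦ 1/2  <
x_1 = 1, x_3 = 1 ↦ 1  ≥
So 5 of the 9 assignments meet the threshold.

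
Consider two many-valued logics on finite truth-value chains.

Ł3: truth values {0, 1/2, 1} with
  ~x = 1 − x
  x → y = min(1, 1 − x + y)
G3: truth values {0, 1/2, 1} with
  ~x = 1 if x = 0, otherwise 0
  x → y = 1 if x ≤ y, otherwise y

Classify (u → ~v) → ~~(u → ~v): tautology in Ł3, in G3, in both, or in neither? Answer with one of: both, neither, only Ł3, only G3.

both

In Ł3: every assignment gives 1 — tautology.
In G3: every assignment gives 1 — tautology.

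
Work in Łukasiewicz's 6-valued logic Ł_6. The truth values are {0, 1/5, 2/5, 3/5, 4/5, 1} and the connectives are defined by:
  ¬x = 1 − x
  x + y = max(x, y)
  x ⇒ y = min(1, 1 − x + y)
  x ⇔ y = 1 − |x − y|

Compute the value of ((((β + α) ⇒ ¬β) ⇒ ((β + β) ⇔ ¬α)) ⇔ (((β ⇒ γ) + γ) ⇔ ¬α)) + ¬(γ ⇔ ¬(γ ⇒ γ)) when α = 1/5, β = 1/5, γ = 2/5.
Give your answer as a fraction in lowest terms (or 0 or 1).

β + α = 1/5 + 1/5 = 1/5
¬β = ¬1/5 = 4/5
(β + α) ⇒ ¬β = 1/5 ⇒ 4/5 = 1
β + β = 1/5 + 1/5 = 1/5
¬α = ¬1/5 = 4/5
(β + β) ⇔ ¬α = 1/5 ⇔ 4/5 = 2/5
((β + α) ⇒ ¬β) ⇒ ((β + β) ⇔ ¬α) = 1 ⇒ 2/5 = 2/5
β ⇒ γ = 1/5 ⇒ 2/5 = 1
(β ⇒ γ) + γ = 1 + 2/5 = 1
¬α = ¬1/5 = 4/5
((β ⇒ γ) + γ) ⇔ ¬α = 1 ⇔ 4/5 = 4/5
(((β + α) ⇒ ¬β) ⇒ ((β + β) ⇔ ¬α)) ⇔ (((β ⇒ γ) + γ) ⇔ ¬α) = 2/5 ⇔ 4/5 = 3/5
γ ⇒ γ = 2/5 ⇒ 2/5 = 1
¬(γ ⇒ γ) = ¬1 = 0
γ ⇔ ¬(γ ⇒ γ) = 2/5 ⇔ 0 = 3/5
¬(γ ⇔ ¬(γ ⇒ γ)) = ¬3/5 = 2/5
((((β + α) ⇒ ¬β) ⇒ ((β + β) ⇔ ¬α)) ⇔ (((β ⇒ γ) + γ) ⇔ ¬α)) + ¬(γ ⇔ ¬(γ ⇒ γ)) = 3/5 + 2/5 = 3/5

3/5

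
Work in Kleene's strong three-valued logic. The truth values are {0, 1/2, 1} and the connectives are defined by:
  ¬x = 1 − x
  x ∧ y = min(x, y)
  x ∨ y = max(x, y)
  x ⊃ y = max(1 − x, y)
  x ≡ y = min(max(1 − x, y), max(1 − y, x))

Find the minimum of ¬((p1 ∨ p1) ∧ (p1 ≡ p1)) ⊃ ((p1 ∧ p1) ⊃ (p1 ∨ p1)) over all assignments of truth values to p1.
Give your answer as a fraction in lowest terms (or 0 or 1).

1/2

Take p1 = 1/2:
p1 ∨ p1 = 1/2 ∨ 1/2 = 1/2
p1 ≡ p1 = 1/2 ≡ 1/2 = 1/2
(p1 ∨ p1) ∧ (p1 ≡ p1) = 1/2 ∧ 1/2 = 1/2
¬((p1 ∨ p1) ∧ (p1 ≡ p1)) = ¬1/2 = 1/2
p1 ∧ p1 = 1/2 ∧ 1/2 = 1/2
p1 ∨ p1 = 1/2 ∨ 1/2 = 1/2
(p1 ∧ p1) ⊃ (p1 ∨ p1) = 1/2 ⊃ 1/2 = 1/2
¬((p1 ∨ p1) ∧ (p1 ≡ p1)) ⊃ ((p1 ∧ p1) ⊃ (p1 ∨ p1)) = 1/2 ⊃ 1/2 = 1/2
No assignment yields a value below 1/2, so this is the minimum.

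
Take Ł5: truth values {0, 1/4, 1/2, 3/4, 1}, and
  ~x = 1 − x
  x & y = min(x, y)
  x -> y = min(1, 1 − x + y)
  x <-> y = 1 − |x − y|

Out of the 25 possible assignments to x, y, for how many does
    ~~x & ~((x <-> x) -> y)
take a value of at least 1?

value 1: 1 assignment (counts)
value 3/4: 3 assignments
value 1/2: 5 assignments
value 1/4: 7 assignments
value 0: 9 assignments
So 1 of the 25 assignments meets the threshold.

1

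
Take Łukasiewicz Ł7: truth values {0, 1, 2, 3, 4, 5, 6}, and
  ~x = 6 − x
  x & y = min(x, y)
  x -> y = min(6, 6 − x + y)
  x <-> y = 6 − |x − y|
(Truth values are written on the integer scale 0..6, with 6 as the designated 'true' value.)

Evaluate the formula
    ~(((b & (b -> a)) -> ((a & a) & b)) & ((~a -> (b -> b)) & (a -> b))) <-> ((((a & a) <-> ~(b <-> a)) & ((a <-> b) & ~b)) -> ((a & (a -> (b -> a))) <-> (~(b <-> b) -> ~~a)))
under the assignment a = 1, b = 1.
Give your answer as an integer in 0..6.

4

b -> a = 1 -> 1 = 6
b & (b -> a) = 1 & 6 = 1
a & a = 1 & 1 = 1
(a & a) & b = 1 & 1 = 1
(b & (b -> a)) -> ((a & a) & b) = 1 -> 1 = 6
~a = ~1 = 5
b -> b = 1 -> 1 = 6
~a -> (b -> b) = 5 -> 6 = 6
a -> b = 1 -> 1 = 6
(~a -> (b -> b)) & (a -> b) = 6 & 6 = 6
((b & (b -> a)) -> ((a & a) & b)) & ((~a -> (b -> b)) & (a -> b)) = 6 & 6 = 6
~(((b & (b -> a)) -> ((a & a) & b)) & ((~a -> (b -> b)) & (a -> b))) = ~6 = 0
a & a = 1 & 1 = 1
b <-> a = 1 <-> 1 = 6
~(b <-> a) = ~6 = 0
(a & a) <-> ~(b <-> a) = 1 <-> 0 = 5
a <-> b = 1 <-> 1 = 6
~b = ~1 = 5
(a <-> b) & ~b = 6 & 5 = 5
((a & a) <-> ~(b <-> a)) & ((a <-> b) & ~b) = 5 & 5 = 5
b -> a = 1 -> 1 = 6
a -> (b -> a) = 1 -> 6 = 6
a & (a -> (b -> a)) = 1 & 6 = 1
b <-> b = 1 <-> 1 = 6
~(b <-> b) = ~6 = 0
~a = ~1 = 5
~~a = ~5 = 1
~(b <-> b) -> ~~a = 0 -> 1 = 6
(a & (a -> (b -> a))) <-> (~(b <-> b) -> ~~a) = 1 <-> 6 = 1
(((a & a) <-> ~(b <-> a)) & ((a <-> b) & ~b)) -> ((a & (a -> (b -> a))) <-> (~(b <-> b) -> ~~a)) = 5 -> 1 = 2
~(((b & (b -> a)) -> ((a & a) & b)) & ((~a -> (b -> b)) & (a -> b))) <-> ((((a & a) <-> ~(b <-> a)) & ((a <-> b) & ~b)) -> ((a & (a -> (b -> a))) <-> (~(b <-> b) -> ~~a))) = 0 <-> 2 = 4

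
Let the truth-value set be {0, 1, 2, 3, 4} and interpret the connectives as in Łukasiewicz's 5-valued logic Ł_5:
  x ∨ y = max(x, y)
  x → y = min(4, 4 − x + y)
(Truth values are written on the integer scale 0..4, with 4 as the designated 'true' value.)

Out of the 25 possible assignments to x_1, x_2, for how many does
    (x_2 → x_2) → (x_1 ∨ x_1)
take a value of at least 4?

5

value 4: 5 assignments (counts)
value 3: 5 assignments
value 2: 5 assignments
value 1: 5 assignments
value 0: 5 assignments
So 5 of the 25 assignments meet the threshold.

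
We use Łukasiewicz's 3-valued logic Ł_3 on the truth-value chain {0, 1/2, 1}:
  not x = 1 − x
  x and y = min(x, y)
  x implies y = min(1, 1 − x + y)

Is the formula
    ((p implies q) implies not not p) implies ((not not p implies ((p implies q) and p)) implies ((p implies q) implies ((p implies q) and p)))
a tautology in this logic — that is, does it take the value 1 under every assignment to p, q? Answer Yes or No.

p = 0, q = 0 ↦ 1
p = 0, q = 1/2 ↦ 1
p = 0, q = 1 ↦ 1
p = 1/2, q = 0 ↦ 1
p = 1/2, q = 1/2 ↦ 1
p = 1/2, q = 1 ↦ 1
p = 1, q = 0 ↦ 1
p = 1, q = 1/2 ↦ 1
p = 1, q = 1 ↦ 1
Every assignment gives a value ≥ 1.

Yes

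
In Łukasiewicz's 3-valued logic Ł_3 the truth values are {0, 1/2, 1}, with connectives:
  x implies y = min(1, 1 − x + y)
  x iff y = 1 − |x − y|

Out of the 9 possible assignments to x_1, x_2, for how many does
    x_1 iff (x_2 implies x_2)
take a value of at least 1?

x_1 = 0, x_2 = 0 ↦ 0  <
x_1 = 0, x_2 = 1/2 ↦ 0  <
x_1 = 0, x_2 = 1 ↦ 0  <
x_1 = 1/2, x_2 = 0 ↦ 1/2  <
x_1 = 1/2, x_2 = 1/2 ↦ 1/2  <
x_1 = 1/2, x_2 = 1 ↦ 1/2  <
x_1 = 1, x_2 = 0 ↦ 1  ≥
x_1 = 1, x_2 = 1/2 ↦ 1  ≥
x_1 = 1, x_2 = 1 ↦ 1  ≥
So 3 of the 9 assignments meet the threshold.

3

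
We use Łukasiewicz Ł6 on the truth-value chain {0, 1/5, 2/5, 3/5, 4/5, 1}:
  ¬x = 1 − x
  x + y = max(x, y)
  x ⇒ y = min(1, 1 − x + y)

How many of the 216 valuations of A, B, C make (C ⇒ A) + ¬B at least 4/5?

176

value 1: 141 assignments (counts)
value 4/5: 35 assignments (counts)
value 3/5: 22 assignments
value 2/5: 12 assignments
value 1/5: 5 assignments
value 0: 1 assignment
So 176 of the 216 assignments meet the threshold.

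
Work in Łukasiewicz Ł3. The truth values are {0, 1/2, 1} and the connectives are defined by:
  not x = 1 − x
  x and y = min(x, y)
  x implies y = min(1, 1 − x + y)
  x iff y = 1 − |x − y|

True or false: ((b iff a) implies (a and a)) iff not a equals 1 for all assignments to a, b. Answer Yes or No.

No

Counterexample: take a = 0, b = 0.
b iff a = 0 iff 0 = 1
a and a = 0 and 0 = 0
(b iff a) implies (a and a) = 1 implies 0 = 0
not a = not 0 = 1
((b iff a) implies (a and a)) iff not a = 0 iff 1 = 0
This gives 0 ≠ 1.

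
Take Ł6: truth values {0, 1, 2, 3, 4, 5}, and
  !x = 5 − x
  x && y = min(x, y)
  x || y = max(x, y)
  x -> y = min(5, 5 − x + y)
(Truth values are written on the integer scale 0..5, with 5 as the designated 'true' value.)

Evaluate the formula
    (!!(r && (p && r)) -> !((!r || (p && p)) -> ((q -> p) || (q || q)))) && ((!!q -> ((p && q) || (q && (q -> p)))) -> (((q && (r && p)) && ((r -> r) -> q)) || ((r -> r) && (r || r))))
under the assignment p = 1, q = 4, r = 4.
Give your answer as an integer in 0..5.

p && r = 1 && 4 = 1
r && (p && r) = 4 && 1 = 1
!(r && (p && r)) = !1 = 4
!!(r && (p && r)) = !4 = 1
!r = !4 = 1
p && p = 1 && 1 = 1
!r || (p && p) = 1 || 1 = 1
q -> p = 4 -> 1 = 2
q || q = 4 || 4 = 4
(q -> p) || (q || q) = 2 || 4 = 4
(!r || (p && p)) -> ((q -> p) || (q || q)) = 1 -> 4 = 5
!((!r || (p && p)) -> ((q -> p) || (q || q))) = !5 = 0
!!(r && (p && r)) -> !((!r || (p && p)) -> ((q -> p) || (q || q))) = 1 -> 0 = 4
!q = !4 = 1
!!q = !1 = 4
p && q = 1 && 4 = 1
q -> p = 4 -> 1 = 2
q && (q -> p) = 4 && 2 = 2
(p && q) || (q && (q -> p)) = 1 || 2 = 2
!!q -> ((p && q) || (q && (q -> p))) = 4 -> 2 = 3
r && p = 4 && 1 = 1
q && (r && p) = 4 && 1 = 1
r -> r = 4 -> 4 = 5
(r -> r) -> q = 5 -> 4 = 4
(q && (r && p)) && ((r -> r) -> q) = 1 && 4 = 1
r -> r = 4 -> 4 = 5
r || r = 4 || 4 = 4
(r -> r) && (r || r) = 5 && 4 = 4
((q && (r && p)) && ((r -> r) -> q)) || ((r -> r) && (r || r)) = 1 || 4 = 4
(!!q -> ((p && q) || (q && (q -> p)))) -> (((q && (r && p)) && ((r -> r) -> q)) || ((r -> r) && (r || r))) = 3 -> 4 = 5
(!!(r && (p && r)) -> !((!r || (p && p)) -> ((q -> p) || (q || q)))) && ((!!q -> ((p && q) || (q && (q -> p)))) -> (((q && (r && p)) && ((r -> r) -> q)) || ((r -> r) && (r || r)))) = 4 && 5 = 4

4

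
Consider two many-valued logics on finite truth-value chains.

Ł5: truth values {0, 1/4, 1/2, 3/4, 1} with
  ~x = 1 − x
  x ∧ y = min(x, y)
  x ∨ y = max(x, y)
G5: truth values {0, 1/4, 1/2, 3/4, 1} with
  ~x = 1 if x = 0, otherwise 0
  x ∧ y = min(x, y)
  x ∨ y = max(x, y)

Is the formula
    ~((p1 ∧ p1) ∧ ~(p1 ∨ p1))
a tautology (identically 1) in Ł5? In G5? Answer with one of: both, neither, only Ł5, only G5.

only G5

In Ł5: at p1 = 1/4 the value is 3/4 — not a tautology.
In G5: every assignment gives 1 — tautology.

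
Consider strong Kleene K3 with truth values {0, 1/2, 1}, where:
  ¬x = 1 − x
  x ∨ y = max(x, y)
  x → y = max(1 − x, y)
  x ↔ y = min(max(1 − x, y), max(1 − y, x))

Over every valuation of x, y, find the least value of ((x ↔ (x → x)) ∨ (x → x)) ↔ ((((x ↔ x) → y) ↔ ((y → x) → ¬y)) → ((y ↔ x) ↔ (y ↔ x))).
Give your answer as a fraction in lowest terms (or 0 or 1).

1/2

Take x = 0, y = 1/2:
x → x = 0 → 0 = 1
x ↔ (x → x) = 0 ↔ 1 = 0
x → x = 0 → 0 = 1
(x ↔ (x → x)) ∨ (x → x) = 0 ∨ 1 = 1
x ↔ x = 0 ↔ 0 = 1
(x ↔ x) → y = 1 → 1/2 = 1/2
y → x = 1/2 → 0 = 1/2
¬y = ¬1/2 = 1/2
(y → x) → ¬y = 1/2 → 1/2 = 1/2
((x ↔ x) → y) ↔ ((y → x) → ¬y) = 1/2 ↔ 1/2 = 1/2
y ↔ x = 1/2 ↔ 0 = 1/2
y ↔ x = 1/2 ↔ 0 = 1/2
(y ↔ x) ↔ (y ↔ x) = 1/2 ↔ 1/2 = 1/2
(((x ↔ x) → y) ↔ ((y → x) → ¬y)) → ((y ↔ x) ↔ (y ↔ x)) = 1/2 → 1/2 = 1/2
((x ↔ (x → x)) ∨ (x → x)) ↔ ((((x ↔ x) → y) ↔ ((y → x) → ¬y)) → ((y ↔ x) ↔ (y ↔ x))) = 1 ↔ 1/2 = 1/2
No assignment yields a value below 1/2, so this is the minimum.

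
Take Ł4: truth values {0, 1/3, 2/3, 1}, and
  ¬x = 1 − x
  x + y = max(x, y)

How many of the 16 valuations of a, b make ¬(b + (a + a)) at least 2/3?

4

a = 0, b = 0 ↦ 1  ≥
a = 0, b = 1/3 ↦ 2/3  ≥
a = 0, b = 2/3 ↦ 1/3  <
a = 0, b = 1 ↦ 0  <
a = 1/3, b = 0 ↦ 2/3  ≥
a = 1/3, b = 1/3 ↦ 2/3  ≥
a = 1/3, b = 2/3 ↦ 1/3  <
a = 1/3, b = 1 ↦ 0  <
a = 2/3, b = 0 ↦ 1/3  <
a = 2/3, b = 1/3 ↦ 1/3  <
a = 2/3, b = 2/3 ↦ 1/3  <
a = 2/3, b = 1 ↦ 0  <
a = 1, b = 0 ↦ 0  <
a = 1, b = 1/3 ↦ 0  <
a = 1, b = 2/3 ↦ 0  <
a = 1, b = 1 ↦ 0  <
So 4 of the 16 assignments meet the threshold.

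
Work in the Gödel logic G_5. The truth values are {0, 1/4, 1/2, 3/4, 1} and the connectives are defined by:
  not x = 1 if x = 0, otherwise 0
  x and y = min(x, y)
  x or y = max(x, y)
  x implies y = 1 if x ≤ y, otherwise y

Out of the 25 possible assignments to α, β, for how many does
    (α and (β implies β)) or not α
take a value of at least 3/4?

15

value 1: 10 assignments (counts)
value 3/4: 5 assignments (counts)
value 1/2: 5 assignments
value 1/4: 5 assignments
So 15 of the 25 assignments meet the threshold.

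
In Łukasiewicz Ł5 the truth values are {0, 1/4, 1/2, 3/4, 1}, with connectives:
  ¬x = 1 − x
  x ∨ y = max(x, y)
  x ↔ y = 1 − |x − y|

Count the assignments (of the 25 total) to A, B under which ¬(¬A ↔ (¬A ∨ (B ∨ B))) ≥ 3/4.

3

value 1: 1 assignment (counts)
value 3/4: 2 assignments (counts)
value 1/2: 3 assignments
value 1/4: 4 assignments
value 0: 15 assignments
So 3 of the 25 assignments meet the threshold.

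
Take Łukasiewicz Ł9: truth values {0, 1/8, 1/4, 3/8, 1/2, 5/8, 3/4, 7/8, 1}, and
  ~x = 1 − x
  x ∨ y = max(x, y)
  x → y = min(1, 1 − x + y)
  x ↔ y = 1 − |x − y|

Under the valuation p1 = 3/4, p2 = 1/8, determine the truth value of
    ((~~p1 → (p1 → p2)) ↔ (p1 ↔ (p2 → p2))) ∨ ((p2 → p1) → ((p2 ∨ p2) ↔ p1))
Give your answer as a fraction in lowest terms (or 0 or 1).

~p1 = ~3/4 = 1/4
~~p1 = ~1/4 = 3/4
p1 → p2 = 3/4 → 1/8 = 3/8
~~p1 → (p1 → p2) = 3/4 → 3/8 = 5/8
p2 → p2 = 1/8 → 1/8 = 1
p1 ↔ (p2 → p2) = 3/4 ↔ 1 = 3/4
(~~p1 → (p1 → p2)) ↔ (p1 ↔ (p2 → p2)) = 5/8 ↔ 3/4 = 7/8
p2 → p1 = 1/8 → 3/4 = 1
p2 ∨ p2 = 1/8 ∨ 1/8 = 1/8
(p2 ∨ p2) ↔ p1 = 1/8 ↔ 3/4 = 3/8
(p2 → p1) → ((p2 ∨ p2) ↔ p1) = 1 → 3/8 = 3/8
((~~p1 → (p1 → p2)) ↔ (p1 ↔ (p2 → p2))) ∨ ((p2 → p1) → ((p2 ∨ p2) ↔ p1)) = 7/8 ∨ 3/8 = 7/8

7/8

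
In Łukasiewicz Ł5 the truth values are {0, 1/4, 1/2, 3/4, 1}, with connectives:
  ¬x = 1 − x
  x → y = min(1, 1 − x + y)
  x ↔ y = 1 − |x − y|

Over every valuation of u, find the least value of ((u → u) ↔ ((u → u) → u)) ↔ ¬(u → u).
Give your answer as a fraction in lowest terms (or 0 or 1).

0

Take u = 1:
u → u = 1 → 1 = 1
u → u = 1 → 1 = 1
(u → u) → u = 1 → 1 = 1
(u → u) ↔ ((u → u) → u) = 1 ↔ 1 = 1
u → u = 1 → 1 = 1
¬(u → u) = ¬1 = 0
((u → u) ↔ ((u → u) → u)) ↔ ¬(u → u) = 1 ↔ 0 = 0
No assignment yields a value below 0, so this is the minimum.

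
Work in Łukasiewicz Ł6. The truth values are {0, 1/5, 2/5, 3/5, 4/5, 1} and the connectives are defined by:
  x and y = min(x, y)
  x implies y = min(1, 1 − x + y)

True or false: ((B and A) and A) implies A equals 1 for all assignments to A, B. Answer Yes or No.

At A = 1/5, B = 0, for instance:
B and A = 0 and 1/5 = 0
(B and A) and A = 0 and 1/5 = 0
((B and A) and A) implies A = 0 implies 1/5 = 1
and checking the remaining 35 assignments likewise gives ≥ 1 in every case.

Yes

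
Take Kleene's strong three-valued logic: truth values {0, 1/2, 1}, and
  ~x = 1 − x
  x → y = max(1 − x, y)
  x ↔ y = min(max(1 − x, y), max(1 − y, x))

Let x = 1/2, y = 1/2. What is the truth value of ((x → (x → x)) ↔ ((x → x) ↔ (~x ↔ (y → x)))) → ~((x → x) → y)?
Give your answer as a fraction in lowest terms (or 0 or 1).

1/2

x → x = 1/2 → 1/2 = 1/2
x → (x → x) = 1/2 → 1/2 = 1/2
x → x = 1/2 → 1/2 = 1/2
~x = ~1/2 = 1/2
y → x = 1/2 → 1/2 = 1/2
~x ↔ (y → x) = 1/2 ↔ 1/2 = 1/2
(x → x) ↔ (~x ↔ (y → x)) = 1/2 ↔ 1/2 = 1/2
(x → (x → x)) ↔ ((x → x) ↔ (~x ↔ (y → x))) = 1/2 ↔ 1/2 = 1/2
x → x = 1/2 → 1/2 = 1/2
(x → x) → y = 1/2 → 1/2 = 1/2
~((x → x) → y) = ~1/2 = 1/2
((x → (x → x)) ↔ ((x → x) ↔ (~x ↔ (y → x)))) → ~((x → x) → y) = 1/2 → 1/2 = 1/2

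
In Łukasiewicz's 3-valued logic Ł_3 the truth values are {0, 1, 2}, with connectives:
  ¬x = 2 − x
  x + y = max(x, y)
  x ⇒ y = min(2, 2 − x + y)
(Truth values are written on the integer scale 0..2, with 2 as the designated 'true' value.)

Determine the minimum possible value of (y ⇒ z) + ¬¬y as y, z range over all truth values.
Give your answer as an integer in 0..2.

Take y = 1, z = 0:
y ⇒ z = 1 ⇒ 0 = 1
¬y = ¬1 = 1
¬¬y = ¬1 = 1
(y ⇒ z) + ¬¬y = 1 + 1 = 1
No assignment yields a value below 1, so this is the minimum.

1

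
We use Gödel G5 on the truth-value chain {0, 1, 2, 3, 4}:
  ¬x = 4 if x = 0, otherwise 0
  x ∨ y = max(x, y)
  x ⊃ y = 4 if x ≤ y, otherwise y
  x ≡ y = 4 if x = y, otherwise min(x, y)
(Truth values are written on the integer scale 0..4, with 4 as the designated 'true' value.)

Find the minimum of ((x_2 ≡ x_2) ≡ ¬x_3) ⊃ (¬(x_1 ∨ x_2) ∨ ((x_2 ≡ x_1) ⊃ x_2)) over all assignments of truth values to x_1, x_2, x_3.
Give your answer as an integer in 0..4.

1

Take x_1 = 1, x_2 = 1, x_3 = 0:
x_2 ≡ x_2 = 1 ≡ 1 = 4
¬x_3 = ¬0 = 4
(x_2 ≡ x_2) ≡ ¬x_3 = 4 ≡ 4 = 4
x_1 ∨ x_2 = 1 ∨ 1 = 1
¬(x_1 ∨ x_2) = ¬1 = 0
x_2 ≡ x_1 = 1 ≡ 1 = 4
(x_2 ≡ x_1) ⊃ x_2 = 4 ⊃ 1 = 1
¬(x_1 ∨ x_2) ∨ ((x_2 ≡ x_1) ⊃ x_2) = 0 ∨ 1 = 1
((x_2 ≡ x_2) ≡ ¬x_3) ⊃ (¬(x_1 ∨ x_2) ∨ ((x_2 ≡ x_1) ⊃ x_2)) = 4 ⊃ 1 = 1
No assignment yields a value below 1, so this is the minimum.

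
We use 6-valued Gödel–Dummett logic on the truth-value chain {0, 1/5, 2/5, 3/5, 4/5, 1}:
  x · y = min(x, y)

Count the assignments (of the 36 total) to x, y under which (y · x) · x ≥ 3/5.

value 1: 1 assignment (counts)
value 4/5: 3 assignments (counts)
value 3/5: 5 assignments (counts)
value 2/5: 7 assignments
value 1/5: 9 assignments
value 0: 11 assignments
So 9 of the 36 assignments meet the threshold.

9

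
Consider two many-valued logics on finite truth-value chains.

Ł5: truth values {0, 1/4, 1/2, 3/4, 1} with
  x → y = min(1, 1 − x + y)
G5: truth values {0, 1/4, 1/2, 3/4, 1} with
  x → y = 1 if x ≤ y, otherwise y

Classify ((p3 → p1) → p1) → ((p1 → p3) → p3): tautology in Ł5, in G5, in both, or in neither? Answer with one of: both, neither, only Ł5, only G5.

only Ł5

In Ł5: every assignment gives 1 — tautology.
In G5: at p1 = 0, p3 = 1/4 the value is 1/4 — not a tautology.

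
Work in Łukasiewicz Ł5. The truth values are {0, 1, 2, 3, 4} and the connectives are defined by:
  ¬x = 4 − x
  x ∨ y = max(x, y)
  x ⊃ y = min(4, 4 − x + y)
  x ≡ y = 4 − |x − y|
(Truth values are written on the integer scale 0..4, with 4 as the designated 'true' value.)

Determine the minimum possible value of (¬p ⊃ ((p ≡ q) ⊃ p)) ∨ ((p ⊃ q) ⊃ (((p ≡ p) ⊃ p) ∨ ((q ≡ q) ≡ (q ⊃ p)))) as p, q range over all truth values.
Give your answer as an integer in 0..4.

Take p = 0, q = 2:
¬p = ¬0 = 4
p ≡ q = 0 ≡ 2 = 2
(p ≡ q) ⊃ p = 2 ⊃ 0 = 2
¬p ⊃ ((p ≡ q) ⊃ p) = 4 ⊃ 2 = 2
p ⊃ q = 0 ⊃ 2 = 4
p ≡ p = 0 ≡ 0 = 4
(p ≡ p) ⊃ p = 4 ⊃ 0 = 0
q ≡ q = 2 ≡ 2 = 4
q ⊃ p = 2 ⊃ 0 = 2
(q ≡ q) ≡ (q ⊃ p) = 4 ≡ 2 = 2
((p ≡ p) ⊃ p) ∨ ((q ≡ q) ≡ (q ⊃ p)) = 0 ∨ 2 = 2
(p ⊃ q) ⊃ (((p ≡ p) ⊃ p) ∨ ((q ≡ q) ≡ (q ⊃ p))) = 4 ⊃ 2 = 2
(¬p ⊃ ((p ≡ q) ⊃ p)) ∨ ((p ⊃ q) ⊃ (((p ≡ p) ⊃ p) ∨ ((q ≡ q) ≡ (q ⊃ p)))) = 2 ∨ 2 = 2
No assignment yields a value below 2, so this is the minimum.

2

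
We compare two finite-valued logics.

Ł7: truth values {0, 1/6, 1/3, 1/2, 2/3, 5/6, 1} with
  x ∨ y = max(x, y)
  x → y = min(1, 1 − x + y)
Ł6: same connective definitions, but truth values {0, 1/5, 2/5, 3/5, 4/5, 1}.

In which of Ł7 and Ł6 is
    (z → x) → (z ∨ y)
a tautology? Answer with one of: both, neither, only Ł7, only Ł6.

neither

In Ł7: at x = 0, y = 0, z = 0 the value is 0 — not a tautology.
In Ł6: at x = 0, y = 0, z = 0 the value is 0 — not a tautology.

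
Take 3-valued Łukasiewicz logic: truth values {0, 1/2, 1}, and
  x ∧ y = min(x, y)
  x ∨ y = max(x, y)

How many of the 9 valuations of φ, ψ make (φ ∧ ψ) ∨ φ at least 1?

3

φ = 0, ψ = 0 ↦ 0  <
φ = 0, ψ = 1/2 ↦ 0  <
φ = 0, ψ = 1 ↦ 0  <
φ = 1/2, ψ = 0 ↦ 1/2  <
φ = 1/2, ψ = 1/2 ↦ 1/2  <
φ = 1/2, ψ = 1 ↦ 1/2  <
φ = 1, ψ = 0 ↦ 1  ≥
φ = 1, ψ = 1/2 ↦ 1  ≥
φ = 1, ψ = 1 ↦ 1  ≥
So 3 of the 9 assignments meet the threshold.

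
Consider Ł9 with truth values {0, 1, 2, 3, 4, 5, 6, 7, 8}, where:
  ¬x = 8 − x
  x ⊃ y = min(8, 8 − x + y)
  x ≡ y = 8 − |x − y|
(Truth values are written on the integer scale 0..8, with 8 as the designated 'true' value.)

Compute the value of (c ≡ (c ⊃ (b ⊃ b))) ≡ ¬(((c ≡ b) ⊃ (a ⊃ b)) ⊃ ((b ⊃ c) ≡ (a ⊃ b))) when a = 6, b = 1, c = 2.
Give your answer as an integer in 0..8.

7

b ⊃ b = 1 ⊃ 1 = 8
c ⊃ (b ⊃ b) = 2 ⊃ 8 = 8
c ≡ (c ⊃ (b ⊃ b)) = 2 ≡ 8 = 2
c ≡ b = 2 ≡ 1 = 7
a ⊃ b = 6 ⊃ 1 = 3
(c ≡ b) ⊃ (a ⊃ b) = 7 ⊃ 3 = 4
b ⊃ c = 1 ⊃ 2 = 8
a ⊃ b = 6 ⊃ 1 = 3
(b ⊃ c) ≡ (a ⊃ b) = 8 ≡ 3 = 3
((c ≡ b) ⊃ (a ⊃ b)) ⊃ ((b ⊃ c) ≡ (a ⊃ b)) = 4 ⊃ 3 = 7
¬(((c ≡ b) ⊃ (a ⊃ b)) ⊃ ((b ⊃ c) ≡ (a ⊃ b))) = ¬7 = 1
(c ≡ (c ⊃ (b ⊃ b))) ≡ ¬(((c ≡ b) ⊃ (a ⊃ b)) ⊃ ((b ⊃ c) ≡ (a ⊃ b))) = 2 ≡ 1 = 7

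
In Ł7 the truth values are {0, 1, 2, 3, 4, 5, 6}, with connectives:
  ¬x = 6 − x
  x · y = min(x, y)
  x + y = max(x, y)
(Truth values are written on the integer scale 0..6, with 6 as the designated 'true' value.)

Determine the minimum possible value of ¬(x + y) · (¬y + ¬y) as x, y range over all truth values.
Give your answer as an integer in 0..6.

0

Take x = 0, y = 6:
x + y = 0 + 6 = 6
¬(x + y) = ¬6 = 0
¬y = ¬6 = 0
¬y = ¬6 = 0
¬y + ¬y = 0 + 0 = 0
¬(x + y) · (¬y + ¬y) = 0 · 0 = 0
No assignment yields a value below 0, so this is the minimum.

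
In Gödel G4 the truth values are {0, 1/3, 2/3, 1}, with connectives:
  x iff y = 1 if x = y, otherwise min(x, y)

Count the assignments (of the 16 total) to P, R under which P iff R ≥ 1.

4

P = 0, R = 0 ↦ 1  ≥
P = 0, R = 1/3 ↦ 0  <
P = 0, R = 2/3 ↦ 0  <
P = 0, R = 1 ↦ 0  <
P = 1/3, R = 0 ↦ 0  <
P = 1/3, R = 1/3 ↦ 1  ≥
P = 1/3, R = 2/3 ↦ 1/3  <
P = 1/3, R = 1 ↦ 1/3  <
P = 2/3, R = 0 ↦ 0  <
P = 2/3, R = 1/3 ↦ 1/3  <
P = 2/3, R = 2/3 ↦ 1  ≥
P = 2/3, R = 1 ↦ 2/3  <
P = 1, R = 0 ↦ 0  <
P = 1, R = 1/3 ↦ 1/3  <
P = 1, R = 2/3 ↦ 2/3  <
P = 1, R = 1 ↦ 1  ≥
So 4 of the 16 assignments meet the threshold.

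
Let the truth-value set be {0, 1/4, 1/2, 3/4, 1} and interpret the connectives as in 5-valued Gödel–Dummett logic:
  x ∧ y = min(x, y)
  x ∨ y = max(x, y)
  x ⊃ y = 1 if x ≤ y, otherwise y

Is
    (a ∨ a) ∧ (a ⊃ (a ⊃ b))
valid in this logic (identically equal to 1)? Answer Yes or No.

No

Counterexample: take a = 0, b = 0.
a ∨ a = 0 ∨ 0 = 0
a ⊃ b = 0 ⊃ 0 = 1
a ⊃ (a ⊃ b) = 0 ⊃ 1 = 1
(a ∨ a) ∧ (a ⊃ (a ⊃ b)) = 0 ∧ 1 = 0
This gives 0 ≠ 1.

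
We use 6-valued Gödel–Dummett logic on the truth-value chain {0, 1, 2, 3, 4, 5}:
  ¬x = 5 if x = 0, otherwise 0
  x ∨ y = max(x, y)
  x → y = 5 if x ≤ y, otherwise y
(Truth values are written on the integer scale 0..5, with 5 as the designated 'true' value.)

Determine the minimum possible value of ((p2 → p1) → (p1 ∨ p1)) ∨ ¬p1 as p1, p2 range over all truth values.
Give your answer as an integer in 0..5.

Take p1 = 1, p2 = 0:
p2 → p1 = 0 → 1 = 5
p1 ∨ p1 = 1 ∨ 1 = 1
(p2 → p1) → (p1 ∨ p1) = 5 → 1 = 1
¬p1 = ¬1 = 0
((p2 → p1) → (p1 ∨ p1)) ∨ ¬p1 = 1 ∨ 0 = 1
No assignment yields a value below 1, so this is the minimum.

1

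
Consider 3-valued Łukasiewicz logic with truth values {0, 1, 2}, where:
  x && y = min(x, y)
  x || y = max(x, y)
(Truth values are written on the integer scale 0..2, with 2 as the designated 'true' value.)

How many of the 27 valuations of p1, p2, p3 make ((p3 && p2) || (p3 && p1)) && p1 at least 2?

value 2: 3 assignments (counts)
value 1: 9 assignments
value 0: 15 assignments
So 3 of the 27 assignments meet the threshold.

3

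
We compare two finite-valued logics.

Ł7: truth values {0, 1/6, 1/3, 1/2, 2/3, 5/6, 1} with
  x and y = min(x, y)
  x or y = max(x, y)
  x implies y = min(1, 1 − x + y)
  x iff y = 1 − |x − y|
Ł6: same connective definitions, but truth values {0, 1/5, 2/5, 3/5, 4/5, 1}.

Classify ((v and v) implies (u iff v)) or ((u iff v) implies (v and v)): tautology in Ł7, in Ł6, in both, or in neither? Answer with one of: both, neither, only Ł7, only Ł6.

both

In Ł7: every assignment gives 1 — tautology.
In Ł6: every assignment gives 1 — tautology.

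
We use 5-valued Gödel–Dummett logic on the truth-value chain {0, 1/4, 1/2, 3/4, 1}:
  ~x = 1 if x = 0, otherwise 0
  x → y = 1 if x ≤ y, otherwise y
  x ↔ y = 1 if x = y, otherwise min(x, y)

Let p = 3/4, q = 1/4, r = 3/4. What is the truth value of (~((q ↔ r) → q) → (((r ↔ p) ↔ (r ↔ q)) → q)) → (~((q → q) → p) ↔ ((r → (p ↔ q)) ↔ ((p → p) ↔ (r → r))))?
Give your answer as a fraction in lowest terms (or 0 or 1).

q ↔ r = 1/4 ↔ 3/4 = 1/4
(q ↔ r) → q = 1/4 → 1/4 = 1
~((q ↔ r) → q) = ~1 = 0
r ↔ p = 3/4 ↔ 3/4 = 1
r ↔ q = 3/4 ↔ 1/4 = 1/4
(r ↔ p) ↔ (r ↔ q) = 1 ↔ 1/4 = 1/4
((r ↔ p) ↔ (r ↔ q)) → q = 1/4 → 1/4 = 1
~((q ↔ r) → q) → (((r ↔ p) ↔ (r ↔ q)) → q) = 0 → 1 = 1
q → q = 1/4 → 1/4 = 1
(q → q) → p = 1 → 3/4 = 3/4
~((q → q) → p) = ~3/4 = 0
p ↔ q = 3/4 ↔ 1/4 = 1/4
r → (p ↔ q) = 3/4 → 1/4 = 1/4
p → p = 3/4 → 3/4 = 1
r → r = 3/4 → 3/4 = 1
(p → p) ↔ (r → r) = 1 ↔ 1 = 1
(r → (p ↔ q)) ↔ ((p → p) ↔ (r → r)) = 1/4 ↔ 1 = 1/4
~((q → q) → p) ↔ ((r → (p ↔ q)) ↔ ((p → p) ↔ (r → r))) = 0 ↔ 1/4 = 0
(~((q ↔ r) → q) → (((r ↔ p) ↔ (r ↔ q)) → q)) → (~((q → q) → p) ↔ ((r → (p ↔ q)) ↔ ((p → p) ↔ (r → r)))) = 1 → 0 = 0

0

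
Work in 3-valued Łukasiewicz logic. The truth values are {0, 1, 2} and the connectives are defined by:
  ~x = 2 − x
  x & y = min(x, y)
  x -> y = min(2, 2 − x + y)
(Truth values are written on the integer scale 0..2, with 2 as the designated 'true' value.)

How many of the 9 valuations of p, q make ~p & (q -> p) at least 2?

1

p = 0, q = 0 ↦ 2  ≥
p = 0, q = 1 ↦ 1  <
p = 0, q = 2 ↦ 0  <
p = 1, q = 0 ↦ 1  <
p = 1, q = 1 ↦ 1  <
p = 1, q = 2 ↦ 1  <
p = 2, q = 0 ↦ 0  <
p = 2, q = 1 ↦ 0  <
p = 2, q = 2 ↦ 0  <
So 1 of the 9 assignments meets the threshold.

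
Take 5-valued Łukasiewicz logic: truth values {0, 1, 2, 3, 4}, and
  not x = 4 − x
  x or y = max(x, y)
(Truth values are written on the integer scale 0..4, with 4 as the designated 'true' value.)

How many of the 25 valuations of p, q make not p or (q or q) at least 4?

value 4: 9 assignments (counts)
value 3: 7 assignments
value 2: 5 assignments
value 1: 3 assignments
value 0: 1 assignment
So 9 of the 25 assignments meet the threshold.

9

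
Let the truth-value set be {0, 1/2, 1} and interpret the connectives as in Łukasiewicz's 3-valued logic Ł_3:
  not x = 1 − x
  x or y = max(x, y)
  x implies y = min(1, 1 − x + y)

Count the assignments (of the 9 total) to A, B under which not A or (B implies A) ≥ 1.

8

A = 0, B = 0 ↦ 1  ≥
A = 0, B = 1/2 ↦ 1  ≥
A = 0, B = 1 ↦ 1  ≥
A = 1/2, B = 0 ↦ 1  ≥
A = 1/2, B = 1/2 ↦ 1  ≥
A = 1/2, B = 1 ↦ 1/2  <
A = 1, B = 0 ↦ 1  ≥
A = 1, B = 1/2 ↦ 1  ≥
A = 1, B = 1 ↦ 1  ≥
So 8 of the 9 assignments meet the threshold.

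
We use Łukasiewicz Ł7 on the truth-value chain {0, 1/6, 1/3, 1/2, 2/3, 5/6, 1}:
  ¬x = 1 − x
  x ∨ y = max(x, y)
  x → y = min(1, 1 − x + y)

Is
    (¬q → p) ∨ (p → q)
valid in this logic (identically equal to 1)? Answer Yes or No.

Counterexample: take p = 1/6, q = 0.
¬q = ¬0 = 1
¬q → p = 1 → 1/6 = 1/6
p → q = 1/6 → 0 = 5/6
(¬q → p) ∨ (p → q) = 1/6 ∨ 5/6 = 5/6
This gives 5/6 ≠ 1.

No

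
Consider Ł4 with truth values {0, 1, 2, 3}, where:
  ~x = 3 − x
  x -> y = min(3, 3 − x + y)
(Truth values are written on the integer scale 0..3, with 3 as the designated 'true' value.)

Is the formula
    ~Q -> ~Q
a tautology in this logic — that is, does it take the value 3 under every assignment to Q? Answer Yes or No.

Yes

Q = 0 ↦ 3
Q = 1 ↦ 3
Q = 2 ↦ 3
Q = 3 ↦ 3
Every assignment gives a value ≥ 3.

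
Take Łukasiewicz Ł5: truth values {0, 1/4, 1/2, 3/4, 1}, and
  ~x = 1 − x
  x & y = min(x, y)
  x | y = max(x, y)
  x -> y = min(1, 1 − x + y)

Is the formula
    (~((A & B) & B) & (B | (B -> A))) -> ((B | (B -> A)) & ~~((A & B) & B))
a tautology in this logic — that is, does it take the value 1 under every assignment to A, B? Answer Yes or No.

Counterexample: take A = 0, B = 0.
A & B = 0 & 0 = 0
(A & B) & B = 0 & 0 = 0
~((A & B) & B) = ~0 = 1
B -> A = 0 -> 0 = 1
B | (B -> A) = 0 | 1 = 1
~((A & B) & B) & (B | (B -> A)) = 1 & 1 = 1
B -> A = 0 -> 0 = 1
B | (B -> A) = 0 | 1 = 1
A & B = 0 & 0 = 0
(A & B) & B = 0 & 0 = 0
~((A & B) & B) = ~0 = 1
~~((A & B) & B) = ~1 = 0
(B | (B -> A)) & ~~((A & B) & B) = 1 & 0 = 0
(~((A & B) & B) & (B | (B -> A))) -> ((B | (B -> A)) & ~~((A & B) & B)) = 1 -> 0 = 0
This gives 0 ≠ 1.

No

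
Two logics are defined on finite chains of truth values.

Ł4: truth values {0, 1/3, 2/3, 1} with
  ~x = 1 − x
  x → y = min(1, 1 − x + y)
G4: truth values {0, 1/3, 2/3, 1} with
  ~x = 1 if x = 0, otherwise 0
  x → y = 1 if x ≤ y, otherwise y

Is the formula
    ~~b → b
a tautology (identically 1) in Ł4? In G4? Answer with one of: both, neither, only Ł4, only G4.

only Ł4

In Ł4: every assignment gives 1 — tautology.
In G4: at b = 1/3 the value is 1/3 — not a tautology.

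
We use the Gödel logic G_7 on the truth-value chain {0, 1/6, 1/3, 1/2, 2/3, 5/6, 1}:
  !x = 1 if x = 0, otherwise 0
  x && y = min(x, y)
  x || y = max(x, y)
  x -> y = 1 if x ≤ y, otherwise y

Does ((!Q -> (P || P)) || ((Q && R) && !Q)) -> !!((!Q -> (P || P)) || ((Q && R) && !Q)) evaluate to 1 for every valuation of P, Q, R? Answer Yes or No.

At P = 1/2, Q = 1, R = 1/6, for instance:
!Q = !1 = 0
P || P = 1/2 || 1/2 = 1/2
!Q -> (P || P) = 0 -> 1/2 = 1
Q && R = 1 && 1/6 = 1/6
!Q = !1 = 0
(Q && R) && !Q = 1/6 && 0 = 0
(!Q -> (P || P)) || ((Q && R) && !Q) = 1 || 0 = 1
!((!Q -> (P || P)) || ((Q && R) && !Q)) = !1 = 0
!!((!Q -> (P || P)) || ((Q && R) && !Q)) = !0 = 1
((!Q -> (P || P)) || ((Q && R) && !Q)) -> !!((!Q -> (P || P)) || ((Q && R) && !Q)) = 1 -> 1 = 1
and checking the remaining 342 assignments likewise gives ≥ 1 in every case.

Yes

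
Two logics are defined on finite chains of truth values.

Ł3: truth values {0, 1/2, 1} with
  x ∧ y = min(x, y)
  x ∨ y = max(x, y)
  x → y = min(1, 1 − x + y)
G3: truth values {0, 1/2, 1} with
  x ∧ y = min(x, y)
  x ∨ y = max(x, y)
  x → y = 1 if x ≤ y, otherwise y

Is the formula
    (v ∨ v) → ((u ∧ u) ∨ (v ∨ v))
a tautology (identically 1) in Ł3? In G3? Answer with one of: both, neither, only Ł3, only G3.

both

In Ł3: every assignment gives 1 — tautology.
In G3: every assignment gives 1 — tautology.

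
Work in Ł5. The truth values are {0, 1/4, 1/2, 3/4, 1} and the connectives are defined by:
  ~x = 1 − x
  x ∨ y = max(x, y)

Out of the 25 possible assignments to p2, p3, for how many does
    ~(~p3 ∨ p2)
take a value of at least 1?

value 1: 1 assignment (counts)
value 3/4: 3 assignments
value 1/2: 5 assignments
value 1/4: 7 assignments
value 0: 9 assignments
So 1 of the 25 assignments meets the threshold.

1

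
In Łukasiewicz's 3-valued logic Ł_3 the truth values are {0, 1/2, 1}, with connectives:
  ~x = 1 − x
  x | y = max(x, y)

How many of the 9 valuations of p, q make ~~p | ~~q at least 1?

p = 0, q = 0 ↦ 0  <
p = 0, q = 1/2 ↦ 1/2  <
p = 0, q = 1 ↦ 1  ≥
p = 1/2, q = 0 ↦ 1/2  <
p = 1/2, q = 1/2 ↦ 1/2  <
p = 1/2, q = 1 ↦ 1  ≥
p = 1, q = 0 ↦ 1  ≥
p = 1, q = 1/2 ↦ 1  ≥
p = 1, q = 1 ↦ 1  ≥
So 5 of the 9 assignments meet the threshold.

5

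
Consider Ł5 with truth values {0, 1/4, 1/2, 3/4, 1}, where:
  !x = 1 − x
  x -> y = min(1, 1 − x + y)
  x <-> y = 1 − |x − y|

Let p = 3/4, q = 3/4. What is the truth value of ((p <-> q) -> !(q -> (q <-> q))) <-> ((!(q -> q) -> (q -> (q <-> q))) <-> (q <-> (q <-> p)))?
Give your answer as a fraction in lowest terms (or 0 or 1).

1/4

p <-> q = 3/4 <-> 3/4 = 1
q <-> q = 3/4 <-> 3/4 = 1
q -> (q <-> q) = 3/4 -> 1 = 1
!(q -> (q <-> q)) = !1 = 0
(p <-> q) -> !(q -> (q <-> q)) = 1 -> 0 = 0
q -> q = 3/4 -> 3/4 = 1
!(q -> q) = !1 = 0
q <-> q = 3/4 <-> 3/4 = 1
q -> (q <-> q) = 3/4 -> 1 = 1
!(q -> q) -> (q -> (q <-> q)) = 0 -> 1 = 1
q <-> p = 3/4 <-> 3/4 = 1
q <-> (q <-> p) = 3/4 <-> 1 = 3/4
(!(q -> q) -> (q -> (q <-> q))) <-> (q <-> (q <-> p)) = 1 <-> 3/4 = 3/4
((p <-> q) -> !(q -> (q <-> q))) <-> ((!(q -> q) -> (q -> (q <-> q))) <-> (q <-> (q <-> p))) = 0 <-> 3/4 = 1/4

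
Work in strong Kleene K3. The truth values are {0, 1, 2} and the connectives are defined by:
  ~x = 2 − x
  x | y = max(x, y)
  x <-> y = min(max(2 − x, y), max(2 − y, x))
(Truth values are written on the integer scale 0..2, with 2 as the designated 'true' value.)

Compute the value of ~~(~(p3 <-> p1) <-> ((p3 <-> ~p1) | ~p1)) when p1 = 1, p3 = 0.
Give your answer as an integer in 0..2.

1

p3 <-> p1 = 0 <-> 1 = 1
~(p3 <-> p1) = ~1 = 1
~p1 = ~1 = 1
p3 <-> ~p1 = 0 <-> 1 = 1
~p1 = ~1 = 1
(p3 <-> ~p1) | ~p1 = 1 | 1 = 1
~(p3 <-> p1) <-> ((p3 <-> ~p1) | ~p1) = 1 <-> 1 = 1
~(~(p3 <-> p1) <-> ((p3 <-> ~p1) | ~p1)) = ~1 = 1
~~(~(p3 <-> p1) <-> ((p3 <-> ~p1) | ~p1)) = ~1 = 1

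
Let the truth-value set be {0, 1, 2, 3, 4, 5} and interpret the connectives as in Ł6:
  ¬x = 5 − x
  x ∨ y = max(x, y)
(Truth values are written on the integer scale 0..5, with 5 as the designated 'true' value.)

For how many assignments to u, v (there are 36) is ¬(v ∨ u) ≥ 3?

9

value 5: 1 assignment (counts)
value 4: 3 assignments (counts)
value 3: 5 assignments (counts)
value 2: 7 assignments
value 1: 9 assignments
value 0: 11 assignments
So 9 of the 36 assignments meet the threshold.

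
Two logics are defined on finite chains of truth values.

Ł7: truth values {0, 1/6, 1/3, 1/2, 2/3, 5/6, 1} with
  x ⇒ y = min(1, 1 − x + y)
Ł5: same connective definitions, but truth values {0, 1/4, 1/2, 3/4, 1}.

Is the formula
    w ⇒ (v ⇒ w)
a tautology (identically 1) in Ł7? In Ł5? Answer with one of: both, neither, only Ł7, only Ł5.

both

In Ł7: every assignment gives 1 — tautology.
In Ł5: every assignment gives 1 — tautology.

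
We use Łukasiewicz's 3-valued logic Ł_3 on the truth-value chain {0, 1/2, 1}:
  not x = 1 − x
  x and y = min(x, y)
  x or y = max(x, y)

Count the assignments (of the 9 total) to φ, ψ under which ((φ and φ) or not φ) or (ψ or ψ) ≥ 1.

7

φ = 0, ψ = 0 ↦ 1  ≥
φ = 0, ψ = 1/2 ↦ 1  ≥
φ = 0, ψ = 1 ↦ 1  ≥
φ = 1/2, ψ = 0 ↦ 1/2  <
φ = 1/2, ψ = 1/2 ↦ 1/2  <
φ = 1/2, ψ = 1 ↦ 1  ≥
φ = 1, ψ = 0 ↦ 1  ≥
φ = 1, ψ = 1/2 ↦ 1  ≥
φ = 1, ψ = 1 ↦ 1  ≥
So 7 of the 9 assignments meet the threshold.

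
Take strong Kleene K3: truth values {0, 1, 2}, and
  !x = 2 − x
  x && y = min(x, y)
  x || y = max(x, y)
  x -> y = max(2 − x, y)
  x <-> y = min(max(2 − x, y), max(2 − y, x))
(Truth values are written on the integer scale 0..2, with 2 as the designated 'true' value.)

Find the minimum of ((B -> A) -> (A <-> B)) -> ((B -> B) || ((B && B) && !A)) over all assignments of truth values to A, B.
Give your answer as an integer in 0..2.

Take A = 0, B = 1:
B -> A = 1 -> 0 = 1
A <-> B = 0 <-> 1 = 1
(B -> A) -> (A <-> B) = 1 -> 1 = 1
B -> B = 1 -> 1 = 1
B && B = 1 && 1 = 1
!A = !0 = 2
(B && B) && !A = 1 && 2 = 1
(B -> B) || ((B && B) && !A) = 1 || 1 = 1
((B -> A) -> (A <-> B)) -> ((B -> B) || ((B && B) && !A)) = 1 -> 1 = 1
No assignment yields a value below 1, so this is the minimum.

1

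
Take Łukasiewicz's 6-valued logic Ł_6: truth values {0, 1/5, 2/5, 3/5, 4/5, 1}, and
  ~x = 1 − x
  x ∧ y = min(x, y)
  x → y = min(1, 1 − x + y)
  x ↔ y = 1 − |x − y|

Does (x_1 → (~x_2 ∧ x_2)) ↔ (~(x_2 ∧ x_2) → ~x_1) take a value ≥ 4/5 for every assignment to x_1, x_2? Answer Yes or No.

No

Counterexample: take x_1 = 2/5, x_2 = 1.
~x_2 = ~1 = 0
~x_2 ∧ x_2 = 0 ∧ 1 = 0
x_1 → (~x_2 ∧ x_2) = 2/5 → 0 = 3/5
x_2 ∧ x_2 = 1 ∧ 1 = 1
~(x_2 ∧ x_2) = ~1 = 0
~x_1 = ~2/5 = 3/5
~(x_2 ∧ x_2) → ~x_1 = 0 → 3/5 = 1
(x_1 → (~x_2 ∧ x_2)) ↔ (~(x_2 ∧ x_2) → ~x_1) = 3/5 ↔ 1 = 3/5
This gives 3/5, which is below 4/5.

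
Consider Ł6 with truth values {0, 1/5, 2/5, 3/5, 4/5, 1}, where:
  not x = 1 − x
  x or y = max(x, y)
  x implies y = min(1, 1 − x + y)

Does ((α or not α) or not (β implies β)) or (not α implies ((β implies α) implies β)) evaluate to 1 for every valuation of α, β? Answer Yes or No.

No

Counterexample: take α = 1/5, β = 0.
not α = not 1/5 = 4/5
α or not α = 1/5 or 4/5 = 4/5
β implies β = 0 implies 0 = 1
not (β implies β) = not 1 = 0
(α or not α) or not (β implies β) = 4/5 or 0 = 4/5
not α = not 1/5 = 4/5
β implies α = 0 implies 1/5 = 1
(β implies α) implies β = 1 implies 0 = 0
not α implies ((β implies α) implies β) = 4/5 implies 0 = 1/5
((α or not α) or not (β implies β)) or (not α implies ((β implies α) implies β)) = 4/5 or 1/5 = 4/5
This gives 4/5 ≠ 1.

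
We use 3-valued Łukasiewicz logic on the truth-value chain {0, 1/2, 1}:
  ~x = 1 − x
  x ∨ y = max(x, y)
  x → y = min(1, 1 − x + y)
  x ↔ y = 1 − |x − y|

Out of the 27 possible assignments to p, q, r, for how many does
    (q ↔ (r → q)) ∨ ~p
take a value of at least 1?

value 1: 19 assignments (counts)
value 1/2: 7 assignments
value 0: 1 assignment
So 19 of the 27 assignments meet the threshold.

19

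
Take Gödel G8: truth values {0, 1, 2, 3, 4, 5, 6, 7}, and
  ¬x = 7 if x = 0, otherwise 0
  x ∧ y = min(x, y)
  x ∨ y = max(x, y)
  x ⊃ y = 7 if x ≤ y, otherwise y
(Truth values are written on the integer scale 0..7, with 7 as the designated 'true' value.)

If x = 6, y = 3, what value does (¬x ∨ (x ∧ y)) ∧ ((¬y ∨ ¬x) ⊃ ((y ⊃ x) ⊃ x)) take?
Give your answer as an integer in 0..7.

¬x = ¬6 = 0
x ∧ y = 6 ∧ 3 = 3
¬x ∨ (x ∧ y) = 0 ∨ 3 = 3
¬y = ¬3 = 0
¬x = ¬6 = 0
¬y ∨ ¬x = 0 ∨ 0 = 0
y ⊃ x = 3 ⊃ 6 = 7
(y ⊃ x) ⊃ x = 7 ⊃ 6 = 6
(¬y ∨ ¬x) ⊃ ((y ⊃ x) ⊃ x) = 0 ⊃ 6 = 7
(¬x ∨ (x ∧ y)) ∧ ((¬y ∨ ¬x) ⊃ ((y ⊃ x) ⊃ x)) = 3 ∧ 7 = 3

3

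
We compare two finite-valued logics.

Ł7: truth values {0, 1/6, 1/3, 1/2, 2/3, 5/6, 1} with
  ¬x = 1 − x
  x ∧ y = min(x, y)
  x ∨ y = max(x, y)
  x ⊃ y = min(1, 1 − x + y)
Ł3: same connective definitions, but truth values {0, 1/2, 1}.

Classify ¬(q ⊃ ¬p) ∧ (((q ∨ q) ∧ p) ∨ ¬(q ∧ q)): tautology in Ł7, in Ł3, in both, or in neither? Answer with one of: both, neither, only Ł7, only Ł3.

In Ł7: at p = 0, q = 0 the value is 0 — not a tautology.
In Ł3: at p = 0, q = 0 the value is 0 — not a tautology.

neither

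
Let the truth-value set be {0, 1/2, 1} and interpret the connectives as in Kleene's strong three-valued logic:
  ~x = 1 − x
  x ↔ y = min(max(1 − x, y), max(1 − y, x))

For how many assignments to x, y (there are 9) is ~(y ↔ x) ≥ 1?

2

x = 0, y = 0 ↦ 0  <
x = 0, y = 1/2 ↦ 1/2  <
x = 0, y = 1 ↦ 1  ≥
x = 1/2, y = 0 ↦ 1/2  <
x = 1/2, y = 1/2 ↦ 1/2  <
x = 1/2, y = 1 ↦ 1/2  <
x = 1, y = 0 ↦ 1  ≥
x = 1, y = 1/2 ↦ 1/2  <
x = 1, y = 1 ↦ 0  <
So 2 of the 9 assignments meet the threshold.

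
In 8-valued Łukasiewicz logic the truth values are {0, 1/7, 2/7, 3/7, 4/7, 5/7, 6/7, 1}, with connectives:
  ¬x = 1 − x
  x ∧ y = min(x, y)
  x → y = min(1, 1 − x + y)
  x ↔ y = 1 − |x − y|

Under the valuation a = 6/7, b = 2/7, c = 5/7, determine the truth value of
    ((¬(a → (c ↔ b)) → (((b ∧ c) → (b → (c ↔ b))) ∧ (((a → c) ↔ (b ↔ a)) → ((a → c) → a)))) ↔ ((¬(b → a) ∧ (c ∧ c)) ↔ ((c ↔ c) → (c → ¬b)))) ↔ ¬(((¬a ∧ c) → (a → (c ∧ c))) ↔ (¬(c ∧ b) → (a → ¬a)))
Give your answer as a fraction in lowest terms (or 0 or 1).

4/7

c ↔ b = 5/7 ↔ 2/7 = 4/7
a → (c ↔ b) = 6/7 → 4/7 = 5/7
¬(a → (c ↔ b)) = ¬5/7 = 2/7
b ∧ c = 2/7 ∧ 5/7 = 2/7
c ↔ b = 5/7 ↔ 2/7 = 4/7
b → (c ↔ b) = 2/7 → 4/7 = 1
(b ∧ c) → (b → (c ↔ b)) = 2/7 → 1 = 1
a → c = 6/7 → 5/7 = 6/7
b ↔ a = 2/7 ↔ 6/7 = 3/7
(a → c) ↔ (b ↔ a) = 6/7 ↔ 3/7 = 4/7
a → c = 6/7 → 5/7 = 6/7
(a → c) → a = 6/7 → 6/7 = 1
((a → c) ↔ (b ↔ a)) → ((a → c) → a) = 4/7 → 1 = 1
((b ∧ c) → (b → (c ↔ b))) ∧ (((a → c) ↔ (b ↔ a)) → ((a → c) → a)) = 1 ∧ 1 = 1
¬(a → (c ↔ b)) → (((b ∧ c) → (b → (c ↔ b))) ∧ (((a → c) ↔ (b ↔ a)) → ((a → c) → a))) = 2/7 → 1 = 1
b → a = 2/7 → 6/7 = 1
¬(b → a) = ¬1 = 0
c ∧ c = 5/7 ∧ 5/7 = 5/7
¬(b → a) ∧ (c ∧ c) = 0 ∧ 5/7 = 0
c ↔ c = 5/7 ↔ 5/7 = 1
¬b = ¬2/7 = 5/7
c → ¬b = 5/7 → 5/7 = 1
(c ↔ c) → (c → ¬b) = 1 → 1 = 1
(¬(b → a) ∧ (c ∧ c)) ↔ ((c ↔ c) → (c → ¬b)) = 0 ↔ 1 = 0
(¬(a → (c ↔ b)) → (((b ∧ c) → (b → (c ↔ b))) ∧ (((a → c) ↔ (b ↔ a)) → ((a → c) → a)))) ↔ ((¬(b → a) ∧ (c ∧ c)) ↔ ((c ↔ c) → (c → ¬b))) = 1 ↔ 0 = 0
¬a = ¬6/7 = 1/7
¬a ∧ c = 1/7 ∧ 5/7 = 1/7
c ∧ c = 5/7 ∧ 5/7 = 5/7
a → (c ∧ c) = 6/7 → 5/7 = 6/7
(¬a ∧ c) → (a → (c ∧ c)) = 1/7 → 6/7 = 1
c ∧ b = 5/7 ∧ 2/7 = 2/7
¬(c ∧ b) = ¬2/7 = 5/7
¬a = ¬6/7 = 1/7
a → ¬a = 6/7 → 1/7 = 2/7
¬(c ∧ b) → (a → ¬a) = 5/7 → 2/7 = 4/7
((¬a ∧ c) → (a → (c ∧ c))) ↔ (¬(c ∧ b) → (a → ¬a)) = 1 ↔ 4/7 = 4/7
¬(((¬a ∧ c) → (a → (c ∧ c))) ↔ (¬(c ∧ b) → (a → ¬a))) = ¬4/7 = 3/7
((¬(a → (c ↔ b)) → (((b ∧ c) → (b → (c ↔ b))) ∧ (((a → c) ↔ (b ↔ a)) → ((a → c) → a)))) ↔ ((¬(b → a) ∧ (c ∧ c)) ↔ ((c ↔ c) → (c → ¬b)))) ↔ ¬(((¬a ∧ c) → (a → (c ∧ c))) ↔ (¬(c ∧ b) → (a → ¬a))) = 0 ↔ 3/7 = 4/7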